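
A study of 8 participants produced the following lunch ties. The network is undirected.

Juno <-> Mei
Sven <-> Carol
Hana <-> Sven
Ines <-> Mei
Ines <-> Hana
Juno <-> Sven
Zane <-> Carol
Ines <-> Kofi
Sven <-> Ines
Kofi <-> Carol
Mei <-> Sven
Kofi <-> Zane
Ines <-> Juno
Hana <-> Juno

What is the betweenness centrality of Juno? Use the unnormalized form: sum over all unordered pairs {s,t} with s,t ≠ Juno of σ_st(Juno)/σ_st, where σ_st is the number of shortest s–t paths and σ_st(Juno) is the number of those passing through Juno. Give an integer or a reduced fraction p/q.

1/3

Pairs whose geodesics pass through Juno — Hana–Mei: 1/3.
All other pairs contribute 0.
Summing the contributions gives betweenness(Juno) = 1/3.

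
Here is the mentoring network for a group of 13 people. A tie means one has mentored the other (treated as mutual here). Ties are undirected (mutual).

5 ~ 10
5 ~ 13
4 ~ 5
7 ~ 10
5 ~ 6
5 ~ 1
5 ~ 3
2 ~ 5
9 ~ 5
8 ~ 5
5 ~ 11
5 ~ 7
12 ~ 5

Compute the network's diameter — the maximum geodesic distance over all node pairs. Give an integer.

2

Eccentricity of each node (its greatest distance to any other): 1:2, 2:2, 3:2, 4:2, 5:1, 6:2, 7:2, 8:2, 9:2, 10:2, 11:2, 12:2, 13:2.
The maximum eccentricity is 2, realized for instance by the pair 11–2 via 11 – 5 – 2. So the diameter is 2.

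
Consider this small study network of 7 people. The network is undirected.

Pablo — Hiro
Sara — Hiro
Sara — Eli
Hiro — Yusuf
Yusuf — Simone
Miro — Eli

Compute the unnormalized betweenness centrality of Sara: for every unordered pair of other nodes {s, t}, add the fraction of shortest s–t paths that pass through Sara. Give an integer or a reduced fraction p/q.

Pairs whose geodesics pass through Sara — Hiro–Eli: 1; Hiro–Miro: 1; Yusuf–Eli: 1; Yusuf–Miro: 1; Simone–Eli: 1; Simone–Miro: 1; Eli–Pablo: 1; Miro–Pablo: 1.
All other pairs contribute 0.
Summing the contributions gives betweenness(Sara) = 8.

8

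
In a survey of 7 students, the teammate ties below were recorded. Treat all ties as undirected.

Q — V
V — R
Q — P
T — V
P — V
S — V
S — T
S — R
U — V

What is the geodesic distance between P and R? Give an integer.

One shortest route is P – V – R, which uses 2 edges, and P and R are not directly tied, so nothing shorter exists. So d(P,R) = 2.

2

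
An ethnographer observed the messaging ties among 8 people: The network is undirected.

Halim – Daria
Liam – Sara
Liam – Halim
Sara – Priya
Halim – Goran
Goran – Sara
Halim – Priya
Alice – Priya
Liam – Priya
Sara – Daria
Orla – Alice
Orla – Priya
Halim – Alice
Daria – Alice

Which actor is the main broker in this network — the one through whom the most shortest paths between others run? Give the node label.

Halim

Unnormalized betweenness of each node: Alice:13/6, Daria:3/4, Goran:1/4, Halim:9/2, Liam:1/4, Orla:0, Priya:53/12, Sara:8/3.
Halim has the largest value, 9/2, making it the main broker — the node through which the most shortest paths run.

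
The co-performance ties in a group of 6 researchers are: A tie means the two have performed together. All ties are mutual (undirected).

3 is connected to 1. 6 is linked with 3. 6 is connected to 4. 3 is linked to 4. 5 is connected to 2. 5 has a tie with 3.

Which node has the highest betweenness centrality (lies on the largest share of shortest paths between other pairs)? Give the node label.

3

Unnormalized betweenness of each node: 1:0, 2:0, 3:8, 4:0, 5:4, 6:0.
3 has the largest value, 8, making it the main broker — the node through which the most shortest paths run.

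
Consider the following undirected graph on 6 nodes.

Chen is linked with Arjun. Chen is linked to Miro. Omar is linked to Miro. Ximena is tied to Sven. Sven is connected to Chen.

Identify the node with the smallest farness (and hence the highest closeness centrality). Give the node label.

Chen

Farness (sum of distances to all others) for each node — Arjun:11, Chen:7, Miro:9, Omar:13, Sven:9, Ximena:13.
The smallest farness is 7, for Chen, so Chen has the highest closeness.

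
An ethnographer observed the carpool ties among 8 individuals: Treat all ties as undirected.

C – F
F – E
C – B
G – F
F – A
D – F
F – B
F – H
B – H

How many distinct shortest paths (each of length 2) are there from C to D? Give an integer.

1

The shortest distance is 2, and the only length-2 path is C–F–D. So there is exactly 1 shortest path.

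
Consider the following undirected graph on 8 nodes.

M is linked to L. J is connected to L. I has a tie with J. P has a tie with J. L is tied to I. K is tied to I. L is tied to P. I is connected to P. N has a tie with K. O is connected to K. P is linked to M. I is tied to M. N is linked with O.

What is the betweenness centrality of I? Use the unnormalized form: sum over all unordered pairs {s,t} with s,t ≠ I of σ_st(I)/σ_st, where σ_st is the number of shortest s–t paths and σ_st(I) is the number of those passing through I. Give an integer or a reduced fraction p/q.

Pairs whose geodesics pass through I — K–J: 1; K–P: 1; K–M: 1; K–L: 1; N–J: 1; N–P: 1; N–M: 1; N–L: 1; O–J: 1; O–P: 1; O–M: 1; O–L: 1; J–M: 1/3.
All other pairs contribute 0.
Summing the contributions gives betweenness(I) = 37/3.

37/3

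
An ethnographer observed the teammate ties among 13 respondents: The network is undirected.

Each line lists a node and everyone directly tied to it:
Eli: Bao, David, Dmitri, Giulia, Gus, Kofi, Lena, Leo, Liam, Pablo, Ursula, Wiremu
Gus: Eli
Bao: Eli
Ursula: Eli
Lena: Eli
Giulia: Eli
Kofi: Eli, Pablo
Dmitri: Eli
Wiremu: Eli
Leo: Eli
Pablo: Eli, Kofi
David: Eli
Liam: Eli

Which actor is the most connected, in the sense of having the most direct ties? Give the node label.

Degrees — Bao:1, David:1, Dmitri:1, Eli:12, Giulia:1, Gus:1, Kofi:2, Lena:1, Leo:1, Liam:1, Pablo:2, Ursula:1, Wiremu:1.
The maximum is 12, attained only by Eli.

Eli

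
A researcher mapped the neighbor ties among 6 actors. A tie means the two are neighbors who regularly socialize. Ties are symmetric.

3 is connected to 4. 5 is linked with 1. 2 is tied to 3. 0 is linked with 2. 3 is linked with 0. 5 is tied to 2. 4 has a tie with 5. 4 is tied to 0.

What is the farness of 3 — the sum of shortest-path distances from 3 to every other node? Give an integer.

8

Distances from 3: 0:1, 1:3, 2:1, 4:1, 5:2.
Sum = 1 + 3 + 1 + 1 + 2 = 8.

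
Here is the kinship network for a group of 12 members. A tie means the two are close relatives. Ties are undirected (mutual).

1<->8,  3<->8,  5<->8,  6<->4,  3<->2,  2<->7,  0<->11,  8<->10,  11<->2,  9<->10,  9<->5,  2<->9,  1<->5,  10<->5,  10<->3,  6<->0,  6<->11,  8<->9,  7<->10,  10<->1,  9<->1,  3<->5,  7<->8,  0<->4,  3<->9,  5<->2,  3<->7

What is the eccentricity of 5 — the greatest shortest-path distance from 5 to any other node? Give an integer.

4

Distances from 5: 0:3, 1:1, 2:1, 3:1, 4:4, 6:3, 7:2, 8:1, 9:1, 10:1, 11:2.
The largest is 4 (to 4), so the eccentricity of 5 is 4.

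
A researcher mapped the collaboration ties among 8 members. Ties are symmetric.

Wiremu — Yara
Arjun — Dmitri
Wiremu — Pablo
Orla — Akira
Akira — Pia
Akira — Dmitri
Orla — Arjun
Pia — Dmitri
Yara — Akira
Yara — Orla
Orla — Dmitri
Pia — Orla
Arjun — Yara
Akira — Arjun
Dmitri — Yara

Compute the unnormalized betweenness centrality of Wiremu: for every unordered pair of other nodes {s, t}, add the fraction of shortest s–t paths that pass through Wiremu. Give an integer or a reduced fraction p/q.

Pairs whose geodesics pass through Wiremu — Pablo–Pia: 3/3; Pablo–Akira: 1; Pablo–Dmitri: 1; Pablo–Orla: 1; Pablo–Arjun: 1; Pablo–Yara: 1.
All other pairs contribute 0.
Summing the contributions gives betweenness(Wiremu) = 6.

6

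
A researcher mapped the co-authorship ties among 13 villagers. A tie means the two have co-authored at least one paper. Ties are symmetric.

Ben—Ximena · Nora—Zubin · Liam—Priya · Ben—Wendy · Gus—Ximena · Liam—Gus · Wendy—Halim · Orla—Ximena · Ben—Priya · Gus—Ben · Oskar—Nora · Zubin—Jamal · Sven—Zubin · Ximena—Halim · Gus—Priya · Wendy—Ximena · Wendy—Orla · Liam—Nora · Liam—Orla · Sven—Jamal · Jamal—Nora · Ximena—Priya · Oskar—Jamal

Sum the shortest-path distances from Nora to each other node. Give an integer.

Distances from Nora: Ben:3, Gus:2, Halim:4, Jamal:1, Liam:1, Orla:2, Oskar:1, Priya:2, Sven:2, Wendy:3, Ximena:3, Zubin:1.
Sum = 3 + 2 + 4 + 1 + 1 + 2 + 1 + 2 + 2 + 3 + 3 + 1 = 25.

25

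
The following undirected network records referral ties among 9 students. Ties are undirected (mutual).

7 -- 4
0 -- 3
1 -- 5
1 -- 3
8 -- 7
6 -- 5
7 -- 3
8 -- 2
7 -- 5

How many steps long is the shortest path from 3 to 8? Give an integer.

2

One shortest route is 3 – 7 – 8, which uses 2 edges, and 3 and 8 are not directly tied, so nothing shorter exists. So d(3,8) = 2.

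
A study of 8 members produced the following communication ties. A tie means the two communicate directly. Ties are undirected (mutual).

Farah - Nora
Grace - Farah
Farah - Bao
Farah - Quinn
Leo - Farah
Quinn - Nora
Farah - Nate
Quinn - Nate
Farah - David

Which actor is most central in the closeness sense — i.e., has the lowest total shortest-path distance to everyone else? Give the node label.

Farness (sum of distances to all others) for each node — Bao:13, David:13, Farah:7, Grace:13, Leo:13, Nate:12, Nora:12, Quinn:11.
The smallest farness is 7, for Farah, so Farah has the highest closeness.

Farah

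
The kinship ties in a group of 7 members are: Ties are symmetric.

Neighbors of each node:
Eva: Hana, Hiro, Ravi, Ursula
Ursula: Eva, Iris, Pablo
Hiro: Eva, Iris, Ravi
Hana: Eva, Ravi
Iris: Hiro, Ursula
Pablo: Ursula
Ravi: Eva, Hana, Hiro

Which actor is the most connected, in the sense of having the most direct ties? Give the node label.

Eva

Degrees — Eva:4, Hana:2, Hiro:3, Iris:2, Pablo:1, Ravi:3, Ursula:3.
The maximum is 4, attained only by Eva.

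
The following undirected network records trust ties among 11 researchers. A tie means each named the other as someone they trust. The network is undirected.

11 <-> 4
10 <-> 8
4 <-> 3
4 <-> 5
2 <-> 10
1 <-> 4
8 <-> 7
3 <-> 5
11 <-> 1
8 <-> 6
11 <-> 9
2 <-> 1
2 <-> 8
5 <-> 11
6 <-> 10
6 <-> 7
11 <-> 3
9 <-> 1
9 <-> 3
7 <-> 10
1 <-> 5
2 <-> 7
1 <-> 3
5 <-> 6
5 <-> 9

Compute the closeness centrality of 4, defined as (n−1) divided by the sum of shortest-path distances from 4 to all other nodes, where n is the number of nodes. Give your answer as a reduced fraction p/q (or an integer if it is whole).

Distances from 4: 1:1, 2:2, 3:1, 5:1, 6:2, 7:3, 8:3, 9:2, 10:3, 11:1. Sum = 19.
n = 11, so closeness = 10/19.

10/19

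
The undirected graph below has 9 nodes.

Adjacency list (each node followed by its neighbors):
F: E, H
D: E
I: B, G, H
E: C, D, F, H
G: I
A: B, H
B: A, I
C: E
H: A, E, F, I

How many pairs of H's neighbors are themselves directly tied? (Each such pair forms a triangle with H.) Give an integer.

1

H's neighbors: A, E, F, and I.
Neighbor pairs that are themselves tied: H–E–F. Each forms one triangle with H, for 1 in total.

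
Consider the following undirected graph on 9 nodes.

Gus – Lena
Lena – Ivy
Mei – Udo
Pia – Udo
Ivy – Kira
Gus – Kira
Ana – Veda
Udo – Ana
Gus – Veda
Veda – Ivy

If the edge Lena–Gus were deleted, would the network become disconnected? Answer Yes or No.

Even without that edge, Lena still reaches Gus via Lena – Ivy – Veda – Gus, so the network stays connected. Not a bridge.

No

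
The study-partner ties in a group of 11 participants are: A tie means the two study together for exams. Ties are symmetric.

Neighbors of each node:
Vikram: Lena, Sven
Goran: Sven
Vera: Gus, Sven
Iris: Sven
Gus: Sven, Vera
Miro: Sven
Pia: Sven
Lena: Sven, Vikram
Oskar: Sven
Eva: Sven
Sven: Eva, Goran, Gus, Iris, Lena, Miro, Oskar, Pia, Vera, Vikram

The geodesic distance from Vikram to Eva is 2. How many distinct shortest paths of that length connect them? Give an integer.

The shortest distance is 2, and the only length-2 path is Vikram–Sven–Eva. So there is exactly 1 shortest path.

1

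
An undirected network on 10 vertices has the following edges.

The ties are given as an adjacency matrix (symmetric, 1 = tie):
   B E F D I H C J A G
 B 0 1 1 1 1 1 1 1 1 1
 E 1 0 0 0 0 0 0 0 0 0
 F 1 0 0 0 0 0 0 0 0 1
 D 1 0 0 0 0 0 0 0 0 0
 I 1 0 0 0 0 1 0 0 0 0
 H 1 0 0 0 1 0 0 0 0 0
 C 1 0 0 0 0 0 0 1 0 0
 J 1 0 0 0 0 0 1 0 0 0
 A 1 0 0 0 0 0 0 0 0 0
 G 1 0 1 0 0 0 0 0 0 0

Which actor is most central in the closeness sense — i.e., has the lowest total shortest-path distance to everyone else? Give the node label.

B

Farness (sum of distances to all others) for each node — A:17, B:9, C:16, D:17, E:17, F:16, G:16, H:16, I:16, J:16.
The smallest farness is 9, for B, so B has the highest closeness.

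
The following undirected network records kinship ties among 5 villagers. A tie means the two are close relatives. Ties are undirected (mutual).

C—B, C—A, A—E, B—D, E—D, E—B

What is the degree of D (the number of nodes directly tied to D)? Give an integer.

2

D is directly tied to B and E. That is 2 neighbors, so the degree of D is 2.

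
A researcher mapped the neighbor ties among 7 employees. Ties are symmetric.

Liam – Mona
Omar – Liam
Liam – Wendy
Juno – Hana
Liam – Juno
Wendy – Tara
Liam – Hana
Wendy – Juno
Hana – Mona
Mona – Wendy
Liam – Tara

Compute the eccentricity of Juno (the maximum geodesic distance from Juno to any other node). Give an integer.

Distances from Juno: Hana:1, Liam:1, Mona:2, Omar:2, Tara:2, Wendy:1.
The largest is 2 (to Tara, Omar, and Mona), so the eccentricity of Juno is 2.

2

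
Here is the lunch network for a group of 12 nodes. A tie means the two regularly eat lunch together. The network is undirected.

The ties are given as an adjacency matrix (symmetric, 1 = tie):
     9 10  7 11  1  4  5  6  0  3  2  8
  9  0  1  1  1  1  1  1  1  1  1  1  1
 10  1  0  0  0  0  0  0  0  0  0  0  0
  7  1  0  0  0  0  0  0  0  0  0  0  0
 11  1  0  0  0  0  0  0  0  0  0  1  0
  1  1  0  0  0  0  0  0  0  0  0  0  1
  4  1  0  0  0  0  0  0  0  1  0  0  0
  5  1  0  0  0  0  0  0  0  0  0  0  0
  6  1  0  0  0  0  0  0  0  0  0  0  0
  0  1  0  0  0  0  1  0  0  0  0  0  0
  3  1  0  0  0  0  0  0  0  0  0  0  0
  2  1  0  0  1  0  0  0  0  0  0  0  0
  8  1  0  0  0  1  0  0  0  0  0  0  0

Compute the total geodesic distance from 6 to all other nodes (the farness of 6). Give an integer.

21

Distances from 6: 0:2, 1:2, 2:2, 3:2, 4:2, 5:2, 7:2, 8:2, 9:1, 10:2, 11:2.
Sum = 2 + 2 + 2 + 2 + 2 + 2 + 2 + 2 + 1 + 2 + 2 = 21.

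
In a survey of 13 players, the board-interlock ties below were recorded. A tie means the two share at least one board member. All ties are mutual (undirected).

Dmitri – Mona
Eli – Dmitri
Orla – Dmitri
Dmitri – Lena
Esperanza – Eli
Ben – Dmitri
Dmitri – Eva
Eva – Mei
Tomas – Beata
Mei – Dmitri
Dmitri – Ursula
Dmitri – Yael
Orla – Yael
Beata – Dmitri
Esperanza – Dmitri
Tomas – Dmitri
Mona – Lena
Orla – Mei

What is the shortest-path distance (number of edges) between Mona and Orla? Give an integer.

One shortest route is Mona – Dmitri – Orla, which uses 2 edges, and Mona and Orla are not directly tied, so nothing shorter exists. So d(Mona,Orla) = 2.

2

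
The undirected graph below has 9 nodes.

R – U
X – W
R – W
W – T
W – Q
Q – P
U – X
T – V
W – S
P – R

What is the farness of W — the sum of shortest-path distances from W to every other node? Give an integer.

11

Distances from W: P:2, Q:1, R:1, S:1, T:1, U:2, V:2, X:1.
Sum = 2 + 1 + 1 + 1 + 1 + 2 + 2 + 1 = 11.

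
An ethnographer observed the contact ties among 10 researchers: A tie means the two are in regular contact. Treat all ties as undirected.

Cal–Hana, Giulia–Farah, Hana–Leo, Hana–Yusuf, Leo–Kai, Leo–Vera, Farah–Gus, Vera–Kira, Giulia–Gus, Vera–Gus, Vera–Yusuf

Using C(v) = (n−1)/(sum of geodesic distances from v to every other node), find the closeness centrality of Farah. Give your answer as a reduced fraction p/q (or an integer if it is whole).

Distances from Farah: Cal:5, Giulia:1, Gus:1, Hana:4, Kai:4, Kira:3, Leo:3, Vera:2, Yusuf:3. Sum = 26.
n = 10, so closeness = 9/26.

9/26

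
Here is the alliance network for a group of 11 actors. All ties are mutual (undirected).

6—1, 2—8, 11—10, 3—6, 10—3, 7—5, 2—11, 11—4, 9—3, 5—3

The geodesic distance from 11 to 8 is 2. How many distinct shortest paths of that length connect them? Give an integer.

The shortest distance is 2, and the only length-2 path is 11–2–8. So there is exactly 1 shortest path.

1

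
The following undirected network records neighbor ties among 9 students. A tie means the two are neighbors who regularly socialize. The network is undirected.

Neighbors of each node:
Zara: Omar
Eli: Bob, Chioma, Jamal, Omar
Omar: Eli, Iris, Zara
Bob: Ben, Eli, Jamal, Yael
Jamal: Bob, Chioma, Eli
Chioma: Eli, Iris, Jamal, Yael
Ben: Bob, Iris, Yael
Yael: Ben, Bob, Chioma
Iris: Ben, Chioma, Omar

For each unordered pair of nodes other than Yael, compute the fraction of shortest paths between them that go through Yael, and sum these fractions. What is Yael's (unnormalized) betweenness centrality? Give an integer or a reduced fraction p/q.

Pairs whose geodesics pass through Yael — Bob–Chioma: 1/3; Chioma–Ben: 1/2.
All other pairs contribute 0.
Summing the contributions gives betweenness(Yael) = 5/6.

5/6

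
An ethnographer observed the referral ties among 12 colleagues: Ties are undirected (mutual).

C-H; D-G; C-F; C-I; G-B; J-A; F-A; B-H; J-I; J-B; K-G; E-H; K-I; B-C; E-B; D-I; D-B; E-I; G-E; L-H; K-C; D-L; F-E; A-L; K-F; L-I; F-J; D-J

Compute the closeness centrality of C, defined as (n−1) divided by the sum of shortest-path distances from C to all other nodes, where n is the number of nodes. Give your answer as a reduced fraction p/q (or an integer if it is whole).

11/17

Distances from C: A:2, B:1, D:2, E:2, F:1, G:2, H:1, I:1, J:2, K:1, L:2. Sum = 17.
n = 12, so closeness = 11/17.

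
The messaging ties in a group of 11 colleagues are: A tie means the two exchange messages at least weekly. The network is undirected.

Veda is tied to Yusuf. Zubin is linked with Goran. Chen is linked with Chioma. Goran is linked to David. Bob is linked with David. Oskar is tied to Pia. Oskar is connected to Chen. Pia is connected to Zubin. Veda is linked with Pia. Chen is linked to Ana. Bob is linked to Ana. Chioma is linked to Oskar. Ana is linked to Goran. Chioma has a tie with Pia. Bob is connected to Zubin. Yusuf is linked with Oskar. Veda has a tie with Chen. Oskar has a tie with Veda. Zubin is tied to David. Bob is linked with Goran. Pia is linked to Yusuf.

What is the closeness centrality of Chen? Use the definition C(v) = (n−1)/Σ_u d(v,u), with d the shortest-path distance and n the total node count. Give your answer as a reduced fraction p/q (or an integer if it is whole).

5/9

Distances from Chen: Ana:1, Bob:2, Chioma:1, David:3, Goran:2, Oskar:1, Pia:2, Veda:1, Yusuf:2, Zubin:3. Sum = 18.
n = 11, so closeness = 10/18 = 5/9.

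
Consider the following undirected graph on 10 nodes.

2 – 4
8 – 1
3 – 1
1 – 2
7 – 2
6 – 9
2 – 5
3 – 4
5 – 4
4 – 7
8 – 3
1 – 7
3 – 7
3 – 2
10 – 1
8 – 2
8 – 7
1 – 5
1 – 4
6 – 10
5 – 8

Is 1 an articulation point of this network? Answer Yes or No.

Removing 1 leaves {2, 3, 4, 5, 7, and 8} with no path to {6, 9, and 10}, so the network splits into 2 components. 1 is a cut vertex.

Yes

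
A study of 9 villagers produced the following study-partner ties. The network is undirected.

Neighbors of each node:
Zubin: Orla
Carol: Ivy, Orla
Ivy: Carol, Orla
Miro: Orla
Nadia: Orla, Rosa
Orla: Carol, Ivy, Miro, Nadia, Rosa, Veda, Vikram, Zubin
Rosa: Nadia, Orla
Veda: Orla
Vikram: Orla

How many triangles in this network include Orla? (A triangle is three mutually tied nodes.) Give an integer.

2

Orla's neighbors: Carol, Ivy, Miro, Nadia, Rosa, Veda, Vikram, and Zubin.
Neighbor pairs that are themselves tied: Orla–Carol–Ivy; Orla–Nadia–Rosa. Each forms one triangle with Orla, for 2 in total.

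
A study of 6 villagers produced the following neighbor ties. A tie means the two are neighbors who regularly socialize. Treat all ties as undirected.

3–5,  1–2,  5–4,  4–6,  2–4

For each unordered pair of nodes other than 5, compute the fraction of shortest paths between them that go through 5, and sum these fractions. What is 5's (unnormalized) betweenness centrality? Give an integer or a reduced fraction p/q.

Pairs whose geodesics pass through 5 — 1–3: 1; 3–2: 1; 3–4: 1; 3–6: 1.
All other pairs contribute 0.
Summing the contributions gives betweenness(5) = 4.

4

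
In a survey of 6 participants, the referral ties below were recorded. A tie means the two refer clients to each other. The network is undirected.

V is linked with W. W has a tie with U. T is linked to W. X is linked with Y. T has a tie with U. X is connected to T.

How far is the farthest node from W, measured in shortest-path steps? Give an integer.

3

Distances from W: T:1, U:1, V:1, X:2, Y:3.
The largest is 3 (to Y), so the eccentricity of W is 3.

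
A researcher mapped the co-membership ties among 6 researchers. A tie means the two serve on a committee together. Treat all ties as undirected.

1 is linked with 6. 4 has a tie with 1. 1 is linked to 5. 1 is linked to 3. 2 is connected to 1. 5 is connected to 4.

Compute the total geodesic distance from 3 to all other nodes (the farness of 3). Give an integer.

9

Distances from 3: 1:1, 2:2, 4:2, 5:2, 6:2.
Sum = 1 + 2 + 2 + 2 + 2 = 9.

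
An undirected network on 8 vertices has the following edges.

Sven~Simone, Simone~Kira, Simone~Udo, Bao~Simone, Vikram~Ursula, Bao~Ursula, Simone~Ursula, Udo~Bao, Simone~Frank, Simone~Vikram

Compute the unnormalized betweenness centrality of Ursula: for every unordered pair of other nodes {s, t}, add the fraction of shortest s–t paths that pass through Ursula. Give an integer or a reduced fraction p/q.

1/2

Pairs whose geodesics pass through Ursula — Vikram–Bao: 1/2.
All other pairs contribute 0.
Summing the contributions gives betweenness(Ursula) = 1/2.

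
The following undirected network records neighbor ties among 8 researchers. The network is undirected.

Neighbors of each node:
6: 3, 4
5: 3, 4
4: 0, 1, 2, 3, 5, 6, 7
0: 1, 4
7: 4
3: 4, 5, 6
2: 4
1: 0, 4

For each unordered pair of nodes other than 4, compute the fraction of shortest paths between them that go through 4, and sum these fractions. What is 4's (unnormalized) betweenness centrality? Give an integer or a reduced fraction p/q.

35/2

Pairs whose geodesics pass through 4 — 7–0: 1; 7–3: 1; 7–6: 1; 7–5: 1; 7–1: 1; 7–2: 1; 0–3: 1; 0–6: 1; 0–5: 1; 0–2: 1; 3–1: 1; 3–2: 1; 6–5: 1/2; 6–1: 1 … (+4 more pairs).
All other pairs contribute 0.
Summing the contributions gives betweenness(4) = 35/2.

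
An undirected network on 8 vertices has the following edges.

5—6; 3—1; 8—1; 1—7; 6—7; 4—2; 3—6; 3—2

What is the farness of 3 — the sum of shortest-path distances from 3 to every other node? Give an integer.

Distances from 3: 1:1, 2:1, 4:2, 5:2, 6:1, 7:2, 8:2.
Sum = 1 + 1 + 2 + 2 + 1 + 2 + 2 = 11.

11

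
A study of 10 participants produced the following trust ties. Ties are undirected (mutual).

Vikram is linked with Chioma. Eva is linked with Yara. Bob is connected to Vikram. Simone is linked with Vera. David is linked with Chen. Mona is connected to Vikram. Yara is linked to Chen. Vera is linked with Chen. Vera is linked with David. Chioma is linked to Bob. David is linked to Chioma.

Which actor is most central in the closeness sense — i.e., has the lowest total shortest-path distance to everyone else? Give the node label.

David

Farness (sum of distances to all others) for each node — Bob:25, Chen:19, Chioma:19, David:17, Eva:33, Mona:32, Simone:28, Vera:20, Vikram:24, Yara:25.
The smallest farness is 17, for David, so David has the highest closeness.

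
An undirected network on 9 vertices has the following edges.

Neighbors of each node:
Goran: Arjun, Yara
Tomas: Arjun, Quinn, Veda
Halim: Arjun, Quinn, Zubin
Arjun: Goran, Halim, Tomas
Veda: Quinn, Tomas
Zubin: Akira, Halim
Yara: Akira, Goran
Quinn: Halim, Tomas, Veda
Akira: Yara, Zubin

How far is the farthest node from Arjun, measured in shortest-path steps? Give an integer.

3

Distances from Arjun: Akira:3, Goran:1, Halim:1, Quinn:2, Tomas:1, Veda:2, Yara:2, Zubin:2.
The largest is 3 (to Akira), so the eccentricity of Arjun is 3.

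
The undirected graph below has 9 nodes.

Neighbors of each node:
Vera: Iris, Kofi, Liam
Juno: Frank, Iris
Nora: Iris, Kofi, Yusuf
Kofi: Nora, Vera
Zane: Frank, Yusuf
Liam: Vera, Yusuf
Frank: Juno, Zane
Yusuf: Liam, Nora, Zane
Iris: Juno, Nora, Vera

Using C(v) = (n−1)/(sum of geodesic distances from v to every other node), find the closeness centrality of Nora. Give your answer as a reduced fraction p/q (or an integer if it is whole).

4/7

Distances from Nora: Frank:3, Iris:1, Juno:2, Kofi:1, Liam:2, Vera:2, Yusuf:1, Zane:2. Sum = 14.
n = 9, so closeness = 8/14 = 4/7.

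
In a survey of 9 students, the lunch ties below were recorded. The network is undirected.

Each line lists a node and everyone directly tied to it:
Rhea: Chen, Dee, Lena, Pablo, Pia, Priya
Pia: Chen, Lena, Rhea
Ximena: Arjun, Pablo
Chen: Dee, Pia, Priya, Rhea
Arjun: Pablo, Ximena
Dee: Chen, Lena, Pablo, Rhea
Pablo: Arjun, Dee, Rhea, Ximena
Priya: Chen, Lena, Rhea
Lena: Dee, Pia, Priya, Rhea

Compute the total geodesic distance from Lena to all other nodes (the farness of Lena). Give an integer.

14

Distances from Lena: Arjun:3, Chen:2, Dee:1, Pablo:2, Pia:1, Priya:1, Rhea:1, Ximena:3.
Sum = 3 + 2 + 1 + 2 + 1 + 1 + 1 + 3 = 14.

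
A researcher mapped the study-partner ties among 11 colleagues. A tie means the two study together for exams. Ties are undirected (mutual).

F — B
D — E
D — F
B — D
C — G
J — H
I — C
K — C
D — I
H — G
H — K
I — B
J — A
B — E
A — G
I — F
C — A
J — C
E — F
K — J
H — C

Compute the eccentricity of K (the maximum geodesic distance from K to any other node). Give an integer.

4

Distances from K: A:2, B:3, C:1, D:3, E:4, F:3, G:2, H:1, I:2, J:1.
The largest is 4 (to E), so the eccentricity of K is 4.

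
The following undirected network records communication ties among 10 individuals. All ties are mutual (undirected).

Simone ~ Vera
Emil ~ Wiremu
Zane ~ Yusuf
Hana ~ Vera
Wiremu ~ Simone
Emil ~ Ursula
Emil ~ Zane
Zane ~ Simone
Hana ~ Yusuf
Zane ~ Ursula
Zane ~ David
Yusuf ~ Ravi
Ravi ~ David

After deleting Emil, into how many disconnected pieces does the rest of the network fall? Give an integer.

Emil's neighbors (Ursula, Wiremu, and Zane) remain reachable from one another through other ties, so the rest of the network stays in one piece.

1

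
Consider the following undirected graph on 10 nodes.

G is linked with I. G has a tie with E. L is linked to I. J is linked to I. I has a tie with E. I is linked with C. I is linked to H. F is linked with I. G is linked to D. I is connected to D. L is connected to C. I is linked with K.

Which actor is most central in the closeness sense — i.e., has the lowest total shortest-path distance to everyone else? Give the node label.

I

Farness (sum of distances to all others) for each node — C:16, D:16, E:16, F:17, G:15, H:17, I:9, J:17, K:17, L:16.
The smallest farness is 9, for I, so I has the highest closeness.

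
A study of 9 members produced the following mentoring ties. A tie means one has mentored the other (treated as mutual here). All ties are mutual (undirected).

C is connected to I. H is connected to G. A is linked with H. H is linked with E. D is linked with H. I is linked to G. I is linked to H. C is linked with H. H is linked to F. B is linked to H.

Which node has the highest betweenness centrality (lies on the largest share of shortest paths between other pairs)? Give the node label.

Unnormalized betweenness of each node: A:0, B:0, C:0, D:0, E:0, F:0, G:0, H:51/2, I:1/2.
H has the largest value, 51/2, making it the main broker — the node through which the most shortest paths run.

H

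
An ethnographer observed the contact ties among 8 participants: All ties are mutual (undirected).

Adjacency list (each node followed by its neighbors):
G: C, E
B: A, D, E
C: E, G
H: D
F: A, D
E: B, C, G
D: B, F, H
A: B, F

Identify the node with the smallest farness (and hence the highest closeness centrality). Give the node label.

Farness (sum of distances to all others) for each node — A:15, B:11, C:18, D:13, E:13, F:17, G:18, H:19.
The smallest farness is 11, for B, so B has the highest closeness.

B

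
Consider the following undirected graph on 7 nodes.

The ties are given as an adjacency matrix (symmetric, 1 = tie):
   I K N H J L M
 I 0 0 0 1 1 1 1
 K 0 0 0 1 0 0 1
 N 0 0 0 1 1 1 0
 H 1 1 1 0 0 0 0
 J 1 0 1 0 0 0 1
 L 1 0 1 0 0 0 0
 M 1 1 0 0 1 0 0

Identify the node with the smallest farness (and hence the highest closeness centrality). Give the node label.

I

Farness (sum of distances to all others) for each node — H:9, I:8, J:9, K:11, L:11, M:9, N:9.
The smallest farness is 8, for I, so I has the highest closeness.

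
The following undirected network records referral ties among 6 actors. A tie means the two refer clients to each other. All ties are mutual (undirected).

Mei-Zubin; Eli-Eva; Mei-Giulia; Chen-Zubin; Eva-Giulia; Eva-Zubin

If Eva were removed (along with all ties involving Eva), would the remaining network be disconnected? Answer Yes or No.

Removing Eva leaves {Chen, Giulia, Mei, and Zubin} with no path to {Eli}, so the network splits into 2 components. Eva is a cut vertex.

Yes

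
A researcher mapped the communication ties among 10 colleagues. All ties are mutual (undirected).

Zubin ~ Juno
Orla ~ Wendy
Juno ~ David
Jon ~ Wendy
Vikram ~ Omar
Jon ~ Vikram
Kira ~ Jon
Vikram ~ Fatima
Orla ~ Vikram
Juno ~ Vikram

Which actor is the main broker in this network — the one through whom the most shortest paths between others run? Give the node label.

Vikram

Unnormalized betweenness of each node: David:0, Fatima:0, Jon:11, Juno:15, Kira:0, Omar:0, Orla:3, Vikram:28, Wendy:1, Zubin:0.
Vikram has the largest value, 28, making it the main broker — the node through which the most shortest paths run.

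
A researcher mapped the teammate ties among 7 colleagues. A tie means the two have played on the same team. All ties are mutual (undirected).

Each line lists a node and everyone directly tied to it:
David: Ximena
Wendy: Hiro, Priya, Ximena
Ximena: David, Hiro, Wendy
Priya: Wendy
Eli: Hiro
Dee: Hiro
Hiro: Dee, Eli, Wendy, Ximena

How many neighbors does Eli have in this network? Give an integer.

1

Eli is directly tied to Hiro. That is 1 neighbor, so the degree of Eli is 1.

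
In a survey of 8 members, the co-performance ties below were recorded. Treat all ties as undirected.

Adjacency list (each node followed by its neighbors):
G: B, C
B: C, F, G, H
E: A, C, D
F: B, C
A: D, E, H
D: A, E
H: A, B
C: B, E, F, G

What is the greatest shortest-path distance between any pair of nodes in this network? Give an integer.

3

Eccentricity of each node (its greatest distance to any other): A:3, B:3, C:2, D:3, E:2, F:3, G:3, H:2.
The maximum eccentricity is 3, realized for instance by the pair D–B via D – E – C – B. So the diameter is 3.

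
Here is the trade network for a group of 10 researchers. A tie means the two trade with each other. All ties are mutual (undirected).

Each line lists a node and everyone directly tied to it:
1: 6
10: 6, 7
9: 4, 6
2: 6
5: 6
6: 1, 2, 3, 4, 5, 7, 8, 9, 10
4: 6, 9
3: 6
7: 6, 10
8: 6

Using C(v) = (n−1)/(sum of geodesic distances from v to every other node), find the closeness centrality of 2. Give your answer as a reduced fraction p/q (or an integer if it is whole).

Distances from 2: 1:2, 3:2, 4:2, 5:2, 6:1, 7:2, 8:2, 9:2, 10:2. Sum = 17.
n = 10, so closeness = 9/17.

9/17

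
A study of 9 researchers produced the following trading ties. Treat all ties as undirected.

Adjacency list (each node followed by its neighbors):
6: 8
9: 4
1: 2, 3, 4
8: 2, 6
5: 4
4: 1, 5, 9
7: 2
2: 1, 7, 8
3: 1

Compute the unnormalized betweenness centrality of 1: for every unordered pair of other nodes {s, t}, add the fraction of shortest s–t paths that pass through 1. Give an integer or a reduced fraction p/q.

19

Pairs whose geodesics pass through 1 — 2–5: 1; 2–9: 1; 2–4: 1; 2–3: 1; 7–5: 1; 7–9: 1; 7–4: 1; 7–3: 1; 8–5: 1; 8–9: 1; 8–4: 1; 8–3: 1; 5–3: 1; 5–6: 1 … (+5 more pairs).
All other pairs contribute 0.
Summing the contributions gives betweenness(1) = 19.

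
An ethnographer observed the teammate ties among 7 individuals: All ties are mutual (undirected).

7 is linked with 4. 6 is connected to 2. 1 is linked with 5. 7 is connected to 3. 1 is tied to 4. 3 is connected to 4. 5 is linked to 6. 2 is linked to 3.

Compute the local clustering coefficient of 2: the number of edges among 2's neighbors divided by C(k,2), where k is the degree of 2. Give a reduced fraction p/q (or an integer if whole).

2's neighbors: 3 and 6 (k = 2).
Possible neighbor pairs: C(2,2) = 1. Edges among them: none → e = 0.
Clustering(2) = 0/1.

0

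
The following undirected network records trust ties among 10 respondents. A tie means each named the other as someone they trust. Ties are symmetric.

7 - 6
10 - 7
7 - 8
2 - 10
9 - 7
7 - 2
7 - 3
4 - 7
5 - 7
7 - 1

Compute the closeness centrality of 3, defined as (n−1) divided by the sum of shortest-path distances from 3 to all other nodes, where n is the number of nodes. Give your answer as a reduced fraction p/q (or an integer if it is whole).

9/17

Distances from 3: 1:2, 2:2, 4:2, 5:2, 6:2, 7:1, 8:2, 9:2, 10:2. Sum = 17.
n = 10, so closeness = 9/17.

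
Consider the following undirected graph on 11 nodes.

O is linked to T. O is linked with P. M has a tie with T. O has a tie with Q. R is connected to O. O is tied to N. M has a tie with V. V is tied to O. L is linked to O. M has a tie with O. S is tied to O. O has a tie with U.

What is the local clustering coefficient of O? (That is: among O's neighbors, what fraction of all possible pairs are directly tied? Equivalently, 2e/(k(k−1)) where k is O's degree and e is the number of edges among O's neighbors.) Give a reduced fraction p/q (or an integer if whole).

O's neighbors: L, M, N, P, Q, R, S, T, U, and V (k = 10).
Possible neighbor pairs: C(10,2) = 45. Edges among them: M–T, M–V → e = 2.
Clustering(O) = 2/45.

2/45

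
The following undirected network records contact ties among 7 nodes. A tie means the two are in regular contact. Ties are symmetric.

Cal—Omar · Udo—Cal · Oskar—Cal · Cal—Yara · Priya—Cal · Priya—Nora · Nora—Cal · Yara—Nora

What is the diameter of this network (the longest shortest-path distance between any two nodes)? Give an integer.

Eccentricity of each node (its greatest distance to any other): Cal:1, Nora:2, Omar:2, Oskar:2, Priya:2, Udo:2, Yara:2.
The maximum eccentricity is 2, realized for instance by the pair Yara–Oskar via Yara – Cal – Oskar. So the diameter is 2.

2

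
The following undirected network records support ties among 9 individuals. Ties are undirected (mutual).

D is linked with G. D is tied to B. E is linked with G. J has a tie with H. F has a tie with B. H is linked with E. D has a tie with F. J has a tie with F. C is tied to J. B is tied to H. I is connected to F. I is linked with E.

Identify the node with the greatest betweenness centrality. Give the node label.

F

Unnormalized betweenness of each node: B:3/2, C:0, D:3, E:4, F:8, G:1, H:5, I:1, J:15/2.
F has the largest value, 8, making it the main broker — the node through which the most shortest paths run.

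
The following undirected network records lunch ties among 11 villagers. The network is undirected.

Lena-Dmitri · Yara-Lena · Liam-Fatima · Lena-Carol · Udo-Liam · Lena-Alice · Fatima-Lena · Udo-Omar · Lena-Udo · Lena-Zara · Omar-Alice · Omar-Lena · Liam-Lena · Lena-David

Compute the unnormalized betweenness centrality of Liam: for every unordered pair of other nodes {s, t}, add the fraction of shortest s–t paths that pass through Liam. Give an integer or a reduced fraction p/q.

Pairs whose geodesics pass through Liam — Fatima–Udo: 1/2.
All other pairs contribute 0.
Summing the contributions gives betweenness(Liam) = 1/2.

1/2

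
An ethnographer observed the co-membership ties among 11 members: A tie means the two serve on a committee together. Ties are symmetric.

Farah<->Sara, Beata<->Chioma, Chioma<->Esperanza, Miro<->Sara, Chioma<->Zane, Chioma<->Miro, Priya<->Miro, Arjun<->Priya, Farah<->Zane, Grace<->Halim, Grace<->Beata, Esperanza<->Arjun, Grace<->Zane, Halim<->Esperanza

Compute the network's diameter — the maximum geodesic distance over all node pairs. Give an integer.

Eccentricity of each node (its greatest distance to any other): Arjun:4, Beata:3, Chioma:2, Esperanza:3, Farah:4, Grace:4, Halim:4, Miro:3, Priya:4, Sara:4, Zane:3.
The maximum eccentricity is 4, realized for instance by the pair Farah–Arjun via Farah – Sara – Miro – Priya – Arjun. So the diameter is 4.

4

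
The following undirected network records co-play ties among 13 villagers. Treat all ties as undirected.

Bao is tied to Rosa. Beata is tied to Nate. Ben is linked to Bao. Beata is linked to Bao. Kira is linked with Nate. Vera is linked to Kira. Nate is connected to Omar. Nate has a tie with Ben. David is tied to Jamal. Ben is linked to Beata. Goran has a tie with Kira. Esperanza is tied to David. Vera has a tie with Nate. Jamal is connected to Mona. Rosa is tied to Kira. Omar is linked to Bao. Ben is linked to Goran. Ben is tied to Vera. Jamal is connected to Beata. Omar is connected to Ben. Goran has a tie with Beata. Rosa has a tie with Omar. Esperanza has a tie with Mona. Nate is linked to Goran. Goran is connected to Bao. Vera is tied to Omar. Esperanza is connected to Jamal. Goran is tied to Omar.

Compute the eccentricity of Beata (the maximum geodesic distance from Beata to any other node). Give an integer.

2

Distances from Beata: Bao:1, Ben:1, David:2, Esperanza:2, Goran:1, Jamal:1, Kira:2, Mona:2, Nate:1, Omar:2, Rosa:2, Vera:2.
The largest is 2 (to Omar, Rosa, Kira, Vera, Mona, David, and Esperanza), so the eccentricity of Beata is 2.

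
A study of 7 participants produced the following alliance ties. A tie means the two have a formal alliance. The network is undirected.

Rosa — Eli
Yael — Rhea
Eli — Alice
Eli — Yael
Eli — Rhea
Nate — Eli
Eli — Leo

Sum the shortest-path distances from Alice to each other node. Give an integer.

Distances from Alice: Eli:1, Leo:2, Nate:2, Rhea:2, Rosa:2, Yael:2.
Sum = 1 + 2 + 2 + 2 + 2 + 2 = 11.

11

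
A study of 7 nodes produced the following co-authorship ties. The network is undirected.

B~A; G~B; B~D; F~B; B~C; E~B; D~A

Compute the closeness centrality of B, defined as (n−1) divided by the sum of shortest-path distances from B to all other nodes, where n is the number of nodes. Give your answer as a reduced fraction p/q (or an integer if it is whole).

1

Distances from B: A:1, C:1, D:1, E:1, F:1, G:1. Sum = 6.
n = 7, so closeness = 6/6 = 1.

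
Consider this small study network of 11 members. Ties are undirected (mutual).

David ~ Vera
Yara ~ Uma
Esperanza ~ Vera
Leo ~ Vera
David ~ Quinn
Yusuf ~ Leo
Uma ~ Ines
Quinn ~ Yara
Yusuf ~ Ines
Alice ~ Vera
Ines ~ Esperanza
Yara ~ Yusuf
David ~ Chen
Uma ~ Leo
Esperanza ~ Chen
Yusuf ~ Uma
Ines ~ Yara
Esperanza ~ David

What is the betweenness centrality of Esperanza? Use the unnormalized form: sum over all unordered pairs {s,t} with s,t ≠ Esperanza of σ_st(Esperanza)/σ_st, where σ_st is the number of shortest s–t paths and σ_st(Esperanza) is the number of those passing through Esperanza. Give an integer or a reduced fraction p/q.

Pairs whose geodesics pass through Esperanza — Uma–David: 1/3; Uma–Chen: 1; David–Yusuf: 1/3; David–Ines: 1; Chen–Leo: 1/2; Chen–Yusuf: 1; Chen–Alice: 1/2; Chen–Vera: 1/2; Chen–Ines: 1; Chen–Yara: 1/2; Alice–Ines: 1; Alice–Yara: 1/4; Vera–Ines: 1; Vera–Yara: 1/4.
All other pairs contribute 0.
Summing the contributions gives betweenness(Esperanza) = 55/6.

55/6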